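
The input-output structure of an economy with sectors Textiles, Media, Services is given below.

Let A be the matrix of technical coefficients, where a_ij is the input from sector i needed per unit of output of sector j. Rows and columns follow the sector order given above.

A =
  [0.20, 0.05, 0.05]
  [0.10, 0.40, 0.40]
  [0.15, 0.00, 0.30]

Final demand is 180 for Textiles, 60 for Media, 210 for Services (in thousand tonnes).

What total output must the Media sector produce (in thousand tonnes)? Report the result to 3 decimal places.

x_2 = 384.000

I − A =
  [   0.80    -0.05    -0.05]
  [  -0.10     0.60    -0.40]
  [  -0.15     0.00     0.70]
Cofactors of I−A, C_ij = (−1)^(i+j)·(minor ij) (rows/columns in the sector order above):
  C_11 = (0.60)(0.70) − (-0.40)(0.00) = 0.4200
  C_12 = −[(-0.10)(0.70) − (-0.40)(-0.15)] = 0.1300
  C_13 = (-0.10)(0.00) − (0.60)(-0.15) = 0.0900
  C_21 = −[(-0.05)(0.70) − (-0.05)(0.00)] = 0.0350
  C_22 = (0.80)(0.70) − (-0.05)(-0.15) = 0.5525
  C_23 = −[(0.80)(0.00) − (-0.05)(-0.15)] = 0.0075
  C_31 = (-0.05)(-0.40) − (-0.05)(0.60) = 0.0500
  C_32 = −[(0.80)(-0.40) − (-0.05)(-0.10)] = 0.3250
  C_33 = (0.80)(0.60) − (-0.05)(-0.10) = 0.4750
det(I−A) = Σ_j (I−A)_1j·C_1j = (0.80)(0.4200) + (-0.05)(0.1300) + (-0.05)(0.0900) = 0.3250
adj(I−A) = Cᵀ =
  [ 0.4200   0.0350   0.0500]
  [ 0.1300   0.5525   0.3250]
  [ 0.0900   0.0075   0.4750]
(I − A)⁻¹ = adj(I−A) / det(I−A) ≈
  [   1.2923     0.1077     0.1538]
  [   0.4000     1.7000     1.0000]
  [   0.2769     0.0231     1.4615]
x = (I − A)⁻¹ d = adj(I−A)·d / det(I−A), with det(I−A) = 0.3250:
  x_1 = (0.4200·180 + 0.0350·60 + 0.0500·210) / 0.3250 = 88.20 / 0.3250 ≈ 271.385
  x_2 = (0.1300·180 + 0.5525·60 + 0.3250·210) / 0.3250 = 124.80 / 0.3250 = 384.000
  x_3 = (0.0900·180 + 0.0075·60 + 0.4750·210) / 0.3250 = 116.40 / 0.3250 ≈ 358.154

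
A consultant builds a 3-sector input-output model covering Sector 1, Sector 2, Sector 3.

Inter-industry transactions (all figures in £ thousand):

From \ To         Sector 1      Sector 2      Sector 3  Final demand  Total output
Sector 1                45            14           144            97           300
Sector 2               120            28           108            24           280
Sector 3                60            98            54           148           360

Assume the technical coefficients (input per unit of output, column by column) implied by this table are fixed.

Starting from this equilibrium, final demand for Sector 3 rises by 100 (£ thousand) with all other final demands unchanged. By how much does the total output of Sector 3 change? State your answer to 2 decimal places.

Technical coefficients a_ij = z_ij / X_j:
  a_11 = 45/300 = 0.15, a_21 = 120/300 = 0.40, a_31 = 60/300 = 0.20
  a_12 = 14/280 = 0.05, a_22 = 28/280 = 0.10, a_32 = 98/280 = 0.35
  a_13 = 144/360 = 0.40, a_23 = 108/360 = 0.30, a_33 = 54/360 = 0.15
I − A =
  [   0.85    -0.05    -0.40]
  [  -0.40     0.90    -0.30]
  [  -0.20    -0.35     0.85]
Cofactors of I−A, C_ij = (−1)^(i+j)·(minor ij) (rows/columns in the sector order above):
  C_11 = (0.90)(0.85) − (-0.30)(-0.35) = 0.6600
  C_12 = −[(-0.40)(0.85) − (-0.30)(-0.20)] = 0.4000
  C_13 = (-0.40)(-0.35) − (0.90)(-0.20) = 0.3200
  C_21 = −[(-0.05)(0.85) − (-0.40)(-0.35)] = 0.1825
  C_22 = (0.85)(0.85) − (-0.40)(-0.20) = 0.6425
  C_23 = −[(0.85)(-0.35) − (-0.05)(-0.20)] = 0.3075
  C_31 = (-0.05)(-0.30) − (-0.40)(0.90) = 0.3750
  C_32 = −[(0.85)(-0.30) − (-0.40)(-0.40)] = 0.4150
  C_33 = (0.85)(0.90) − (-0.05)(-0.40) = 0.7450
det(I−A) = Σ_j (I−A)_1j·C_1j = (0.85)(0.6600) + (-0.05)(0.4000) + (-0.40)(0.3200) = 0.4130
adj(I−A) = Cᵀ =
  [ 0.6600   0.1825   0.3750]
  [ 0.4000   0.6425   0.4150]
  [ 0.3200   0.3075   0.7450]
(I − A)⁻¹ = adj(I−A) / det(I−A) ≈
  [   1.5981     0.4419     0.9080]
  [   0.9685     1.5557     1.0048]
  [   0.7748     0.7446     1.8039]
Δx = (I − A)⁻¹ Δd with Δd having +100 in the Sector 3 component and 0 elsewhere.
So Δx_3 = L_33 · (+100), where L_33 = adj(I−A)_33 / det(I−A) = 0.7450 / 0.4130.
Δx_3 = 0.7450 × (+100) / 0.4130 = 74.50 / 0.4130 ≈ 180.39.

Δx_3 = 180.39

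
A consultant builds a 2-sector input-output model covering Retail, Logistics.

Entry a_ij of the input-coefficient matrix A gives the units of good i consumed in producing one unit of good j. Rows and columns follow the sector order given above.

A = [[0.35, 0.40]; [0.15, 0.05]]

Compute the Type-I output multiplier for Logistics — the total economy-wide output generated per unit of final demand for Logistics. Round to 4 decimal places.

m_2 = 1.8834

I − A =
  [   0.65    -0.40]
  [  -0.15     0.95]
det(I−A) = (0.65)(0.95) − (-0.40)(-0.15) = 0.5575
adj(I−A) = [[0.95, 0.40], [0.15, 0.65]]
(I − A)⁻¹ = adj(I−A) / det(I−A) ≈
  [   1.70404     0.71749]
  [   0.26906     1.16592]
The output multiplier for sector j is the column-j sum of the Leontief inverse (I − A)⁻¹ = adj(I−A) / det(I−A).
Column 2 of adj(I−A): (0.40, 0.65); det(I−A) = 0.5575.
m_2 = (0.40 + 0.65) / 0.5575 = 1.05 / 0.5575 ≈ 1.8834.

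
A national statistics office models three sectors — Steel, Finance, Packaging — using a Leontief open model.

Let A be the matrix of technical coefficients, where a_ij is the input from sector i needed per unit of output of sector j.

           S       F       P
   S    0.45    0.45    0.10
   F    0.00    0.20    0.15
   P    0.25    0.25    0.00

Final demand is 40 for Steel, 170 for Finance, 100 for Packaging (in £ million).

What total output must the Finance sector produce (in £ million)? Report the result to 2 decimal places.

I − A =
  [   0.55    -0.45    -0.10]
  [   0.00     0.80    -0.15]
  [  -0.25    -0.25     1.00]
Cofactors of I−A, C_ij = (−1)^(i+j)·(minor ij) (rows/columns in the sector order above):
  C_11 = (0.80)(1.00) − (-0.15)(-0.25) = 0.7625
  C_12 = −[(0.00)(1.00) − (-0.15)(-0.25)] = 0.0375
  C_13 = (0.00)(-0.25) − (0.80)(-0.25) = 0.2000
  C_21 = −[(-0.45)(1.00) − (-0.10)(-0.25)] = 0.4750
  C_22 = (0.55)(1.00) − (-0.10)(-0.25) = 0.5250
  C_23 = −[(0.55)(-0.25) − (-0.45)(-0.25)] = 0.2500
  C_31 = (-0.45)(-0.15) − (-0.10)(0.80) = 0.1475
  C_32 = −[(0.55)(-0.15) − (-0.10)(0.00)] = 0.0825
  C_33 = (0.55)(0.80) − (-0.45)(0.00) = 0.4400
det(I−A) = Σ_j (I−A)_1j·C_1j = (0.55)(0.7625) + (-0.45)(0.0375) + (-0.10)(0.2000) = 0.3825
adj(I−A) = Cᵀ =
  [ 0.7625   0.4750   0.1475]
  [ 0.0375   0.5250   0.0825]
  [ 0.2000   0.2500   0.4400]
(I − A)⁻¹ = adj(I−A) / det(I−A) ≈
  [   1.9935     1.2418     0.3856]
  [   0.0980     1.3725     0.2157]
  [   0.5229     0.6536     1.1503]
x = (I − A)⁻¹ d = adj(I−A)·d / det(I−A), with det(I−A) = 0.3825:
  x_S = (0.7625·40 + 0.4750·170 + 0.1475·100) / 0.3825 = 126.00 / 0.3825 ≈ 329.41
  x_F = (0.0375·40 + 0.5250·170 + 0.0825·100) / 0.3825 = 99.00 / 0.3825 ≈ 258.82
  x_P = (0.2000·40 + 0.2500·170 + 0.4400·100) / 0.3825 = 94.50 / 0.3825 ≈ 247.06

x_F = 258.82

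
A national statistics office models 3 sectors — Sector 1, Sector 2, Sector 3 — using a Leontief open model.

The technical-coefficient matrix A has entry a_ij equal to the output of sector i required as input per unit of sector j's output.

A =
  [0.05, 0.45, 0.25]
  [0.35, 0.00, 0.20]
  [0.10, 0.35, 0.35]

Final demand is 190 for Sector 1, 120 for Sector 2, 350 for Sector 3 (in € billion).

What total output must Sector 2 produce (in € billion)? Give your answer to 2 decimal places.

x_2 = 560.55

I − A =
  [   0.95    -0.45    -0.25]
  [  -0.35     1.00    -0.20]
  [  -0.10    -0.35     0.65]
Cofactors of I−A, C_ij = (−1)^(i+j)·(minor ij) (rows/columns in the sector order above):
  C_11 = (1.00)(0.65) − (-0.20)(-0.35) = 0.5800
  C_12 = −[(-0.35)(0.65) − (-0.20)(-0.10)] = 0.2475
  C_13 = (-0.35)(-0.35) − (1.00)(-0.10) = 0.2225
  C_21 = −[(-0.45)(0.65) − (-0.25)(-0.35)] = 0.3800
  C_22 = (0.95)(0.65) − (-0.25)(-0.10) = 0.5925
  C_23 = −[(0.95)(-0.35) − (-0.45)(-0.10)] = 0.3775
  C_31 = (-0.45)(-0.20) − (-0.25)(1.00) = 0.3400
  C_32 = −[(0.95)(-0.20) − (-0.25)(-0.35)] = 0.2775
  C_33 = (0.95)(1.00) − (-0.45)(-0.35) = 0.7925
det(I−A) = Σ_j (I−A)_1j·C_1j = (0.95)(0.5800) + (-0.45)(0.2475) + (-0.25)(0.2225) = 0.3840
adj(I−A) = Cᵀ =
  [ 0.5800   0.3800   0.3400]
  [ 0.2475   0.5925   0.2775]
  [ 0.2225   0.3775   0.7925]
(I − A)⁻¹ = adj(I−A) / det(I−A) ≈
  [   1.5104     0.9896     0.8854]
  [   0.6445     1.5430     0.7227]
  [   0.5794     0.9831     2.0638]
x = (I − A)⁻¹ d = adj(I−A)·d / det(I−A), with det(I−A) = 0.3840:
  x_1 = (0.5800·190 + 0.3800·120 + 0.3400·350) / 0.3840 = 274.80 / 0.3840 ≈ 715.63
  x_2 = (0.2475·190 + 0.5925·120 + 0.2775·350) / 0.3840 = 215.25 / 0.3840 ≈ 560.55
  x_3 = (0.2225·190 + 0.3775·120 + 0.7925·350) / 0.3840 = 364.95 / 0.3840 ≈ 950.39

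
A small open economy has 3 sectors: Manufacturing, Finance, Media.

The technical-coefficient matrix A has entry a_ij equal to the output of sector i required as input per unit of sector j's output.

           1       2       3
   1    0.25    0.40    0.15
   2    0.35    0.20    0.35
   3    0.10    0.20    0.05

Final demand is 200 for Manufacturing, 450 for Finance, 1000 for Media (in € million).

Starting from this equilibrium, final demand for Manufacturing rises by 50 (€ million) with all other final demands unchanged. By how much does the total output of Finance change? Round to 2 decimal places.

I − A =
  [   0.75    -0.40    -0.15]
  [  -0.35     0.80    -0.35]
  [  -0.10    -0.20     0.95]
Cofactors of I−A, C_ij = (−1)^(i+j)·(minor ij) (rows/columns in the sector order above):
  C_11 = (0.80)(0.95) − (-0.35)(-0.20) = 0.6900
  C_12 = −[(-0.35)(0.95) − (-0.35)(-0.10)] = 0.3675
  C_13 = (-0.35)(-0.20) − (0.80)(-0.10) = 0.1500
  C_21 = −[(-0.40)(0.95) − (-0.15)(-0.20)] = 0.4100
  C_22 = (0.75)(0.95) − (-0.15)(-0.10) = 0.6975
  C_23 = −[(0.75)(-0.20) − (-0.40)(-0.10)] = 0.1900
  C_31 = (-0.40)(-0.35) − (-0.15)(0.80) = 0.2600
  C_32 = −[(0.75)(-0.35) − (-0.15)(-0.35)] = 0.3150
  C_33 = (0.75)(0.80) − (-0.40)(-0.35) = 0.4600
det(I−A) = Σ_j (I−A)_1j·C_1j = (0.75)(0.6900) + (-0.40)(0.3675) + (-0.15)(0.1500) = 0.3480
adj(I−A) = Cᵀ =
  [ 0.6900   0.4100   0.2600]
  [ 0.3675   0.6975   0.3150]
  [ 0.1500   0.1900   0.4600]
(I − A)⁻¹ = adj(I−A) / det(I−A) ≈
  [   1.9828     1.1782     0.7471]
  [   1.0560     2.0043     0.9052]
  [   0.4310     0.5460     1.3218]
Δx = (I − A)⁻¹ Δd with Δd having +50 in the Manufacturing component and 0 elsewhere.
So Δx_2 = L_21 · (+50), where L_21 = adj(I−A)_21 / det(I−A) = 0.3675 / 0.3480.
Δx_2 = 0.3675 × (+50) / 0.3480 = 18.375 / 0.3480 ≈ 52.80.

Δx_2 = 52.80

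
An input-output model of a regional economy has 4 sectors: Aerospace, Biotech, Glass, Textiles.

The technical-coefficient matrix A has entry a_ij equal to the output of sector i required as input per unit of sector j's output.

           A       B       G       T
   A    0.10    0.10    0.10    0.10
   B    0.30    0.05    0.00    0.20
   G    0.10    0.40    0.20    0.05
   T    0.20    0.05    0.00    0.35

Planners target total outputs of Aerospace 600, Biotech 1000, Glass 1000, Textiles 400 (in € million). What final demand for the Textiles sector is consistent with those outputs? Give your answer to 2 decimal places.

I − A =
  [   0.90    -0.10    -0.10    -0.10]
  [  -0.30     0.95     0.00    -0.20]
  [  -0.10    -0.40     0.80    -0.05]
  [  -0.20    -0.05     0.00     0.65]
d = (I − A) x:
  d_A = (+0.90)·600 + (-0.10)·1000 + (-0.10)·1000 + (-0.10)·400 = 300.00
  d_B = (-0.30)·600 + (+0.95)·1000 + (+0.00)·1000 + (-0.20)·400 = 690.00
  d_G = (-0.10)·600 + (-0.40)·1000 + (+0.80)·1000 + (-0.05)·400 = 320.00
  d_T = (-0.20)·600 + (-0.05)·1000 + (+0.00)·1000 + (+0.65)·400 = 90.00

d_T = 90.00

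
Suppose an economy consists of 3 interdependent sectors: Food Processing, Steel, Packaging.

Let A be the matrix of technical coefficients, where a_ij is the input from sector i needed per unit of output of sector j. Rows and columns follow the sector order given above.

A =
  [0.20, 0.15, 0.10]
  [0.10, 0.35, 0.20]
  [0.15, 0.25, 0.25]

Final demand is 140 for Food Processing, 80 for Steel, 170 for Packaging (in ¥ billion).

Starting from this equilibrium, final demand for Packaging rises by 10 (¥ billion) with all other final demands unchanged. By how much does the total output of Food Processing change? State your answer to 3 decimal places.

I − A =
  [   0.80    -0.15    -0.10]
  [  -0.10     0.65    -0.20]
  [  -0.15    -0.25     0.75]
Cofactors of I−A, C_ij = (−1)^(i+j)·(minor ij) (rows/columns in the sector order above):
  C_11 = (0.65)(0.75) − (-0.20)(-0.25) = 0.4375
  C_12 = −[(-0.10)(0.75) − (-0.20)(-0.15)] = 0.1050
  C_13 = (-0.10)(-0.25) − (0.65)(-0.15) = 0.1225
  C_21 = −[(-0.15)(0.75) − (-0.10)(-0.25)] = 0.1375
  C_22 = (0.80)(0.75) − (-0.10)(-0.15) = 0.5850
  C_23 = −[(0.80)(-0.25) − (-0.15)(-0.15)] = 0.2225
  C_31 = (-0.15)(-0.20) − (-0.10)(0.65) = 0.0950
  C_32 = −[(0.80)(-0.20) − (-0.10)(-0.10)] = 0.1700
  C_33 = (0.80)(0.65) − (-0.15)(-0.10) = 0.5050
det(I−A) = Σ_j (I−A)_1j·C_1j = (0.80)(0.4375) + (-0.15)(0.1050) + (-0.10)(0.1225) = 0.3220
adj(I−A) = Cᵀ =
  [ 0.4375   0.1375   0.0950]
  [ 0.1050   0.5850   0.1700]
  [ 0.1225   0.2225   0.5050]
(I − A)⁻¹ = adj(I−A) / det(I−A) ≈
  [   1.3587     0.4270     0.2950]
  [   0.3261     1.8168     0.5280]
  [   0.3804     0.6910     1.5683]
Δx = (I − A)⁻¹ Δd with Δd having +10 in the Packaging component and 0 elsewhere.
So Δx_F = L_FP · (+10), where L_FP = adj(I−A)_FP / det(I−A) = 0.0950 / 0.3220.
Δx_F = 0.0950 × (+10) / 0.3220 = 0.95 / 0.3220 ≈ 2.950.

Δx_F = 2.950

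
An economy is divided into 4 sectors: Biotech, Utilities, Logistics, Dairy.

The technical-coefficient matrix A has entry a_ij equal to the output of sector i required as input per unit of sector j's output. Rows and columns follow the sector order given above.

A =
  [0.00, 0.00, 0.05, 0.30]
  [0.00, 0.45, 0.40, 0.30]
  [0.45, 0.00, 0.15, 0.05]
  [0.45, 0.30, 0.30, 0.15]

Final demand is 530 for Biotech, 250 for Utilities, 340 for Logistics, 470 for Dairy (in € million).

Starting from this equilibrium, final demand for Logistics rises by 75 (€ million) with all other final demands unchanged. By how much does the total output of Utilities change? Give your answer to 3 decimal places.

Δx_U = 146.517

I − A =
  [   1.00     0.00    -0.05    -0.30]
  [   0.00     0.55    -0.40    -0.30]
  [  -0.45     0.00     0.85    -0.05]
  [  -0.45    -0.30    -0.30     0.85]
Compute the cofactors C_ij = (−1)^(i+j)·(3×3 minor ij) of I−A; the adjugate is their transpose:
adj(I−A) = Cᵀ =
  [ 0.306625   0.077250   0.104375   0.141625]
  [ 0.317250   0.532000   0.382750   0.322250]
  [ 0.182250   0.055500   0.303250   0.101750]
  [ 0.338625   0.248250   0.297375   0.455125]
det(I−A) = Σ_j (I−A)_1j·C_1j = (1.00)(0.306625) + (0.00)(0.317250) + (-0.05)(0.182250) + (-0.30)(0.338625) = 0.195925
(I − A)⁻¹ = adj(I−A) / det(I−A) ≈
  [   1.5650     0.3943     0.5327     0.7229]
  [   1.6192     2.7153     1.9536     1.6448]
  [   0.9302     0.2833     1.5478     0.5193]
  [   1.7283     1.2671     1.5178     2.3230]
Δx = (I − A)⁻¹ Δd with Δd having +75 in the Logistics component and 0 elsewhere.
So Δx_U = L_UL · (+75), where L_UL = adj(I−A)_UL / det(I−A) = 0.382750 / 0.195925.
Δx_U = 0.382750 × (+75) / 0.195925 = 28.70625 / 0.195925 ≈ 146.517.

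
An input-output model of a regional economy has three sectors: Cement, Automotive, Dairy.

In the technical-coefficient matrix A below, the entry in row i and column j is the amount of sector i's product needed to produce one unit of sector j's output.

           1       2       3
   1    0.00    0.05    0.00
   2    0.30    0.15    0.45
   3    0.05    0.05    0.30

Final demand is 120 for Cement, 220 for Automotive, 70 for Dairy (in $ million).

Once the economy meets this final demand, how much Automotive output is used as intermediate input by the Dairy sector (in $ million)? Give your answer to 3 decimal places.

I − A =
  [   1.00    -0.05     0.00]
  [  -0.30     0.85    -0.45]
  [  -0.05    -0.05     0.70]
Cofactors of I−A, C_ij = (−1)^(i+j)·(minor ij) (rows/columns in the sector order above):
  C_11 = (0.85)(0.70) − (-0.45)(-0.05) = 0.5725
  C_12 = −[(-0.30)(0.70) − (-0.45)(-0.05)] = 0.2325
  C_13 = (-0.30)(-0.05) − (0.85)(-0.05) = 0.0575
  C_21 = −[(-0.05)(0.70) − (0.00)(-0.05)] = 0.0350
  C_22 = (1.00)(0.70) − (0.00)(-0.05) = 0.7000
  C_23 = −[(1.00)(-0.05) − (-0.05)(-0.05)] = 0.0525
  C_31 = (-0.05)(-0.45) − (0.00)(0.85) = 0.0225
  C_32 = −[(1.00)(-0.45) − (0.00)(-0.30)] = 0.4500
  C_33 = (1.00)(0.85) − (-0.05)(-0.30) = 0.8350
det(I−A) = Σ_j (I−A)_1j·C_1j = (1.00)(0.5725) + (-0.05)(0.2325) + (0.00)(0.0575) = 0.560875
adj(I−A) = Cᵀ =
  [ 0.5725   0.0350   0.0225]
  [ 0.2325   0.7000   0.4500]
  [ 0.0575   0.0525   0.8350]
(I − A)⁻¹ = adj(I−A) / det(I−A) ≈
  [   1.0207     0.0624     0.0401]
  [   0.4145     1.2480     0.8023]
  [   0.1025     0.0936     1.4887]
First solve x = (I − A)⁻¹ d = adj(I−A)·d / det(I−A); in particular x_3 = (0.0575·120 + 0.0525·220 + 0.8350·70) / 0.560875 = 76.90 / 0.560875 ≈ 137.10720.
Intermediate flow from 2 to 3: z_23 = a_23 · x_3 = 0.45 × 76.90 / 0.560875 = 34.605 / 0.560875 ≈ 61.698.

z_23 = 61.698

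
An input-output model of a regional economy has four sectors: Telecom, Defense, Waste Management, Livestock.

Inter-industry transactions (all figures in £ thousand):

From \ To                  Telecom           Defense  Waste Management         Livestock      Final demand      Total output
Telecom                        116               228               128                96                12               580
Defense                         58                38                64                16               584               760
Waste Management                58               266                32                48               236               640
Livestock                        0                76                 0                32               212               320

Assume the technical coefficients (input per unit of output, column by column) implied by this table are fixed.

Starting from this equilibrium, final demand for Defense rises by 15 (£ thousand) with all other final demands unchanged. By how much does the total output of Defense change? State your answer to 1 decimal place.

Technical coefficients a_ij = z_ij / X_j:
  a_11 = 116/580 = 0.20, a_21 = 58/580 = 0.10, a_31 = 58/580 = 0.10, a_41 = 0/580 = 0.00
  a_12 = 228/760 = 0.30, a_22 = 38/760 = 0.05, a_32 = 266/760 = 0.35, a_42 = 76/760 = 0.10
  a_13 = 128/640 = 0.20, a_23 = 64/640 = 0.10, a_33 = 32/640 = 0.05, a_43 = 0/640 = 0.00
  a_14 = 96/320 = 0.30, a_24 = 16/320 = 0.05, a_34 = 48/320 = 0.15, a_44 = 32/320 = 0.10
I − A =
  [   0.80    -0.30    -0.20    -0.30]
  [  -0.10     0.95    -0.10    -0.05]
  [  -0.10    -0.35     0.95    -0.15]
  [   0.00    -0.10     0.00     0.90]
Compute the cofactors C_ij = (−1)^(i+j)·(3×3 minor ij) of I−A; the adjugate is their transpose:
adj(I−A) = Cᵀ =
  [ 0.7745   0.3510   0.2000   0.3110]
  [ 0.0945   0.6660   0.0900   0.0835]
  [ 0.1180   0.2940   0.6500   0.1640]
  [ 0.0105   0.0740   0.0100   0.6365]
det(I−A) = Σ_j (I−A)_1j·C_1j = (0.80)(0.7745) + (-0.30)(0.0945) + (-0.20)(0.1180) + (-0.30)(0.0105) = 0.5645
(I − A)⁻¹ = adj(I−A) / det(I−A) ≈
  [   1.3720     0.6218     0.3543     0.5509]
  [   0.1674     1.1798     0.1594     0.1479]
  [   0.2090     0.5208     1.1515     0.2905]
  [   0.0186     0.1311     0.0177     1.1275]
Δx = (I − A)⁻¹ Δd with Δd having +15 in the Defense component and 0 elsewhere.
So Δx_2 = L_22 · (+15), where L_22 = adj(I−A)_22 / det(I−A) = 0.6660 / 0.5645.
Δx_2 = 0.6660 × (+15) / 0.5645 = 9.99 / 0.5645 ≈ 17.7.

Δx_2 = 17.7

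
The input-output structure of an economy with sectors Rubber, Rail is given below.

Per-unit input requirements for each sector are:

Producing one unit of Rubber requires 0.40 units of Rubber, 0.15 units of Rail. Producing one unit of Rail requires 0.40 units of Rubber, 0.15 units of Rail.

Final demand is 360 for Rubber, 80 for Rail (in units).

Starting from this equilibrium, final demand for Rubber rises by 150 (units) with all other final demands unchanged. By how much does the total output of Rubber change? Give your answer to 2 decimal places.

Δx_1 = 283.33

I − A =
  [   0.60    -0.40]
  [  -0.15     0.85]
det(I−A) = (0.60)(0.85) − (-0.40)(-0.15) = 0.4500
adj(I−A) = [[0.85, 0.40], [0.15, 0.60]]
(I − A)⁻¹ = adj(I−A) / det(I−A) ≈
  [   1.8889     0.8889]
  [   0.3333     1.3333]
Δx = (I − A)⁻¹ Δd with Δd having +150 in the Rubber component and 0 elsewhere.
So Δx_1 = L_11 · (+150), where L_11 = adj(I−A)_11 / det(I−A) = 0.85 / 0.4500.
Δx_1 = 0.85 × (+150) / 0.4500 = 127.50 / 0.4500 ≈ 283.33.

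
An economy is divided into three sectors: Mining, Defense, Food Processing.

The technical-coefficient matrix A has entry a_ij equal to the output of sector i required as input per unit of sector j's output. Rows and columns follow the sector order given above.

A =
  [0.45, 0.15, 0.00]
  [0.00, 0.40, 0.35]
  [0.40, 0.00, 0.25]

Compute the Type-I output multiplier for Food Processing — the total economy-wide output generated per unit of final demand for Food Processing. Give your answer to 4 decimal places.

I − A =
  [   0.55    -0.15     0.00]
  [   0.00     0.60    -0.35]
  [  -0.40     0.00     0.75]
Cofactors of I−A, C_ij = (−1)^(i+j)·(minor ij) (rows/columns in the sector order above):
  C_11 = (0.60)(0.75) − (-0.35)(0.00) = 0.4500
  C_12 = −[(0.00)(0.75) − (-0.35)(-0.40)] = 0.1400
  C_13 = (0.00)(0.00) − (0.60)(-0.40) = 0.2400
  C_21 = −[(-0.15)(0.75) − (0.00)(0.00)] = 0.1125
  C_22 = (0.55)(0.75) − (0.00)(-0.40) = 0.4125
  C_23 = −[(0.55)(0.00) − (-0.15)(-0.40)] = 0.0600
  C_31 = (-0.15)(-0.35) − (0.00)(0.60) = 0.0525
  C_32 = −[(0.55)(-0.35) − (0.00)(0.00)] = 0.1925
  C_33 = (0.55)(0.60) − (-0.15)(0.00) = 0.3300
det(I−A) = Σ_j (I−A)_1j·C_1j = (0.55)(0.4500) + (-0.15)(0.1400) + (0.00)(0.2400) = 0.2265
adj(I−A) = Cᵀ =
  [ 0.4500   0.1125   0.0525]
  [ 0.1400   0.4125   0.1925]
  [ 0.2400   0.0600   0.3300]
(I − A)⁻¹ = adj(I−A) / det(I−A) ≈
  [   1.98675     0.49669     0.23179]
  [   0.61810     1.82119     0.84989]
  [   1.05960     0.26490     1.45695]
The output multiplier for sector j is the column-j sum of the Leontief inverse (I − A)⁻¹ = adj(I−A) / det(I−A).
Column 3 of adj(I−A): (0.0525, 0.1925, 0.3300); det(I−A) = 0.2265.
m_3 = (0.0525 + 0.1925 + 0.3300) / 0.2265 = 0.575 / 0.2265 ≈ 2.5386.

m_3 = 2.5386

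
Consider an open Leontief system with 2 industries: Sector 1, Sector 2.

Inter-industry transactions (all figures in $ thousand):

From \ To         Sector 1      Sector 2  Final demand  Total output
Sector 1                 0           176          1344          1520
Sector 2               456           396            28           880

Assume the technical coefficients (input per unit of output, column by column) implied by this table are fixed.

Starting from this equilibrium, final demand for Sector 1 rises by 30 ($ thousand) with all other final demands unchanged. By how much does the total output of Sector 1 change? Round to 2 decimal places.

Technical coefficients a_ij = z_ij / X_j:
  a_11 = 0/1520 = 0.00, a_21 = 456/1520 = 0.30
  a_12 = 176/880 = 0.20, a_22 = 396/880 = 0.45
I − A =
  [   1.00    -0.20]
  [  -0.30     0.55]
det(I−A) = (1.00)(0.55) − (-0.20)(-0.30) = 0.4900
adj(I−A) = [[0.55, 0.20], [0.30, 1.00]]
(I − A)⁻¹ = adj(I−A) / det(I−A) ≈
  [   1.1224     0.4082]
  [   0.6122     2.0408]
Δx = (I − A)⁻¹ Δd with Δd having +30 in the Sector 1 component and 0 elsewhere.
So Δx_1 = L_11 · (+30), where L_11 = adj(I−A)_11 / det(I−A) = 0.55 / 0.4900.
Δx_1 = 0.55 × (+30) / 0.4900 = 16.50 / 0.4900 ≈ 33.67.

Δx_1 = 33.67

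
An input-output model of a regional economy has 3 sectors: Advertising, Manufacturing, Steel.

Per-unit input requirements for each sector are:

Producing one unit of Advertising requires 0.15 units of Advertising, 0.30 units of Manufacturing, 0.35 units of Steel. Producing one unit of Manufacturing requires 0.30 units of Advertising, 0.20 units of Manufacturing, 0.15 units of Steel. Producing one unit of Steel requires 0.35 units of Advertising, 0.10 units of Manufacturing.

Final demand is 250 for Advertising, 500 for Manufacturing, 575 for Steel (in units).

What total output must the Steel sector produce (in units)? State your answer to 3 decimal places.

x_3 = 1184.879

I − A =
  [   0.85    -0.30    -0.35]
  [  -0.30     0.80    -0.10]
  [  -0.35    -0.15     1.00]
Cofactors of I−A, C_ij = (−1)^(i+j)·(minor ij) (rows/columns in the sector order above):
  C_11 = (0.80)(1.00) − (-0.10)(-0.15) = 0.7850
  C_12 = −[(-0.30)(1.00) − (-0.10)(-0.35)] = 0.3350
  C_13 = (-0.30)(-0.15) − (0.80)(-0.35) = 0.3250
  C_21 = −[(-0.30)(1.00) − (-0.35)(-0.15)] = 0.3525
  C_22 = (0.85)(1.00) − (-0.35)(-0.35) = 0.7275
  C_23 = −[(0.85)(-0.15) − (-0.30)(-0.35)] = 0.2325
  C_31 = (-0.30)(-0.10) − (-0.35)(0.80) = 0.3100
  C_32 = −[(0.85)(-0.10) − (-0.35)(-0.30)] = 0.1900
  C_33 = (0.85)(0.80) − (-0.30)(-0.30) = 0.5900
det(I−A) = Σ_j (I−A)_1j·C_1j = (0.85)(0.7850) + (-0.30)(0.3350) + (-0.35)(0.3250) = 0.4530
adj(I−A) = Cᵀ =
  [ 0.7850   0.3525   0.3100]
  [ 0.3350   0.7275   0.1900]
  [ 0.3250   0.2325   0.5900]
(I − A)⁻¹ = adj(I−A) / det(I−A) ≈
  [   1.7329     0.7781     0.6843]
  [   0.7395     1.6060     0.4194]
  [   0.7174     0.5132     1.3024]
x = (I − A)⁻¹ d = adj(I−A)·d / det(I−A), with det(I−A) = 0.4530:
  x_1 = (0.7850·250 + 0.3525·500 + 0.3100·575) / 0.4530 = 550.75 / 0.4530 ≈ 1215.784
  x_2 = (0.3350·250 + 0.7275·500 + 0.1900·575) / 0.4530 = 556.75 / 0.4530 ≈ 1229.029
  x_3 = (0.3250·250 + 0.2325·500 + 0.5900·575) / 0.4530 = 536.75 / 0.4530 ≈ 1184.879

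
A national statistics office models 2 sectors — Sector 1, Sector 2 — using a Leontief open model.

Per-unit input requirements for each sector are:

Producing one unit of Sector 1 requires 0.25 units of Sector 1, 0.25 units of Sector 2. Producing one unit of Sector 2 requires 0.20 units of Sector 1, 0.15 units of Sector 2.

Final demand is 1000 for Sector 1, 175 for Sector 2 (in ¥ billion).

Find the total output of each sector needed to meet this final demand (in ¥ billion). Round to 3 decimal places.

I − A =
  [   0.75    -0.20]
  [  -0.25     0.85]
det(I−A) = (0.75)(0.85) − (-0.20)(-0.25) = 0.5875
adj(I−A) = [[0.85, 0.20], [0.25, 0.75]]
(I − A)⁻¹ = adj(I−A) / det(I−A) ≈
  [   1.4468     0.3404]
  [   0.4255     1.2766]
x = (I − A)⁻¹ d = adj(I−A)·d / det(I−A), with det(I−A) = 0.5875:
  x_1 = (0.85·1000 + 0.20·175) / 0.5875 = 885.00 / 0.5875 ≈ 1506.383
  x_2 = (0.25·1000 + 0.75·175) / 0.5875 = 381.25 / 0.5875 ≈ 648.936

x_1 = 1506.383, x_2 = 648.936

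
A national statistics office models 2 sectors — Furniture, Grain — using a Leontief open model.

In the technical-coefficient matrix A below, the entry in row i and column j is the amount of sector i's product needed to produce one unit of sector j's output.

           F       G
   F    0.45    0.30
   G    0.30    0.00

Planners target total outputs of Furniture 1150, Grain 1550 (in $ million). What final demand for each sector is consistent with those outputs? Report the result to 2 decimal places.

d_F = 167.50, d_G = 1205.00

I − A =
  [   0.55    -0.30]
  [  -0.30     1.00]
d = (I − A) x:
  d_F = (+0.55)·1150 + (-0.30)·1550 = 167.50
  d_G = (-0.30)·1150 + (+1.00)·1550 = 1205.00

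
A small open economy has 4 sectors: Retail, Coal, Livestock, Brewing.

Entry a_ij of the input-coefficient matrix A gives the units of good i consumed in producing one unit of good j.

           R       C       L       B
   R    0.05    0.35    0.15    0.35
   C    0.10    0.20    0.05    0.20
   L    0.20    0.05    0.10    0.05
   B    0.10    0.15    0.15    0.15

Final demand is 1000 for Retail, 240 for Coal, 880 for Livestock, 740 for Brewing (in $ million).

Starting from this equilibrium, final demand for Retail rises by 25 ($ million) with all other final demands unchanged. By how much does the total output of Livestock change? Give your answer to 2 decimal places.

I − A =
  [   0.95    -0.35    -0.15    -0.35]
  [  -0.10     0.80    -0.05    -0.20]
  [  -0.20    -0.05     0.90    -0.05]
  [  -0.10    -0.15    -0.15     0.85]
Compute the cofactors C_ij = (−1)^(i+j)·(3×3 minor ij) of I−A; the adjugate is their transpose:
adj(I−A) = Cᵀ =
  [ 0.575000   0.322500   0.167500   0.322500]
  [ 0.108500   0.651375   0.088125   0.203125]
  [ 0.140000   0.117500   0.547500   0.117500]
  [ 0.111500   0.173625   0.131875   0.621875]
det(I−A) = Σ_j (I−A)_1j·C_1j = (0.95)(0.575000) + (-0.35)(0.108500) + (-0.15)(0.140000) + (-0.35)(0.111500) = 0.44825
(I − A)⁻¹ = adj(I−A) / det(I−A) ≈
  [   1.2828     0.7195     0.3737     0.7195]
  [   0.2421     1.4532     0.1966     0.4532]
  [   0.3123     0.2621     1.2214     0.2621]
  [   0.2487     0.3873     0.2942     1.3873]
Δx = (I − A)⁻¹ Δd with Δd having +25 in the Retail component and 0 elsewhere.
So Δx_L = L_LR · (+25), where L_LR = adj(I−A)_LR / det(I−A) = 0.140000 / 0.44825.
Δx_L = 0.140000 × (+25) / 0.44825 = 3.50 / 0.44825 ≈ 7.81.

Δx_L = 7.81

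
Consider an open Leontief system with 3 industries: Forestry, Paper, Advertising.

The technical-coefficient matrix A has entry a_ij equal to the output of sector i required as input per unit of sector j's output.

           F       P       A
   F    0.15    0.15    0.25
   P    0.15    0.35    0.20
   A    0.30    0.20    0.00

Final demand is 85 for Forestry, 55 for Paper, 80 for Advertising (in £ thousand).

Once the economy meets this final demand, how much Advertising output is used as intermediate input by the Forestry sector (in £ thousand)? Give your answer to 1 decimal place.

I − A =
  [   0.85    -0.15    -0.25]
  [  -0.15     0.65    -0.20]
  [  -0.30    -0.20     1.00]
Cofactors of I−A, C_ij = (−1)^(i+j)·(minor ij) (rows/columns in the sector order above):
  C_11 = (0.65)(1.00) − (-0.20)(-0.20) = 0.6100
  C_12 = −[(-0.15)(1.00) − (-0.20)(-0.30)] = 0.2100
  C_13 = (-0.15)(-0.20) − (0.65)(-0.30) = 0.2250
  C_21 = −[(-0.15)(1.00) − (-0.25)(-0.20)] = 0.2000
  C_22 = (0.85)(1.00) − (-0.25)(-0.30) = 0.7750
  C_23 = −[(0.85)(-0.20) − (-0.15)(-0.30)] = 0.2150
  C_31 = (-0.15)(-0.20) − (-0.25)(0.65) = 0.1925
  C_32 = −[(0.85)(-0.20) − (-0.25)(-0.15)] = 0.2075
  C_33 = (0.85)(0.65) − (-0.15)(-0.15) = 0.5300
det(I−A) = Σ_j (I−A)_1j·C_1j = (0.85)(0.6100) + (-0.15)(0.2100) + (-0.25)(0.2250) = 0.43075
adj(I−A) = Cᵀ =
  [ 0.6100   0.2000   0.1925]
  [ 0.2100   0.7750   0.2075]
  [ 0.2250   0.2150   0.5300]
(I − A)⁻¹ = adj(I−A) / det(I−A) ≈
  [   1.4161     0.4643     0.4469]
  [   0.4875     1.7992     0.4817]
  [   0.5223     0.4991     1.2304]
First solve x = (I − A)⁻¹ d = adj(I−A)·d / det(I−A); in particular x_F = (0.6100·85 + 0.2000·55 + 0.1925·80) / 0.43075 = 78.25 / 0.43075 ≈ 181.660.
Intermediate flow from A to F: z_AF = a_AF · x_F = 0.30 × 78.25 / 0.43075 = 23.475 / 0.43075 ≈ 54.5.

z_AF = 54.5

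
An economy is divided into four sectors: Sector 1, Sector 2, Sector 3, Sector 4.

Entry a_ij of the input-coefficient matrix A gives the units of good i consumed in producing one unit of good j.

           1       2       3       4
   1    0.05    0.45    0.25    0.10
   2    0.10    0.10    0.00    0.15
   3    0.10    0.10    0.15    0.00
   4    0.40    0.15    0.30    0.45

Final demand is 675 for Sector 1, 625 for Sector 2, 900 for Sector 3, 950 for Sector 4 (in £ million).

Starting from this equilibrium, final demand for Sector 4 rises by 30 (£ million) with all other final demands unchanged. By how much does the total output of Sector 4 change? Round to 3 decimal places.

I − A =
  [   0.95    -0.45    -0.25    -0.10]
  [  -0.10     0.90     0.00    -0.15]
  [  -0.10    -0.10     0.85     0.00]
  [  -0.40    -0.15    -0.30     0.55]
Compute the cofactors C_ij = (−1)^(i+j)·(3×3 minor ij) of I−A; the adjugate is their transpose:
adj(I−A) = Cᵀ =
  [ 0.397125   0.239875   0.165375   0.137625]
  [ 0.102250   0.393375   0.074500   0.125875]
  [ 0.058750   0.074500   0.359625   0.031000]
  [ 0.348750   0.322375   0.336750   0.663500]
det(I−A) = Σ_j (I−A)_1j·C_1j = (0.95)(0.397125) + (-0.45)(0.102250) + (-0.25)(0.058750) + (-0.10)(0.348750) = 0.28169375
(I − A)⁻¹ = adj(I−A) / det(I−A) ≈
  [   1.4098     0.8515     0.5871     0.4886]
  [   0.3630     1.3965     0.2645     0.4469]
  [   0.2086     0.2645     1.2767     0.1100]
  [   1.2380     1.1444     1.1954     2.3554]
Δx = (I − A)⁻¹ Δd with Δd having +30 in the Sector 4 component and 0 elsewhere.
So Δx_4 = L_44 · (+30), where L_44 = adj(I−A)_44 / det(I−A) = 0.663500 / 0.28169375.
Δx_4 = 0.663500 × (+30) / 0.28169375 = 19.905 / 0.28169375 ≈ 70.662.

Δx_4 = 70.662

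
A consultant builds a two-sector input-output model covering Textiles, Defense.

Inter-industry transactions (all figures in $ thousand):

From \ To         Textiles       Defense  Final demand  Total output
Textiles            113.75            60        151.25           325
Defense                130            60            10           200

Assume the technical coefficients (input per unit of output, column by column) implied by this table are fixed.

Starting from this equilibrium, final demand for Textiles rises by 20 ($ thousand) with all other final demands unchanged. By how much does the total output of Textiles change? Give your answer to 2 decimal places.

Technical coefficients a_ij = z_ij / X_j:
  a_11 = 113.75/325 = 0.35, a_21 = 130/325 = 0.40
  a_12 = 60/200 = 0.30, a_22 = 60/200 = 0.30
I − A =
  [   0.65    -0.30]
  [  -0.40     0.70]
det(I−A) = (0.65)(0.70) − (-0.30)(-0.40) = 0.3350
adj(I−A) = [[0.70, 0.30], [0.40, 0.65]]
(I − A)⁻¹ = adj(I−A) / det(I−A) ≈
  [   2.0896     0.8955]
  [   1.1940     1.9403]
Δx = (I − A)⁻¹ Δd with Δd having +20 in the Textiles component and 0 elsewhere.
So Δx_1 = L_11 · (+20), where L_11 = adj(I−A)_11 / det(I−A) = 0.70 / 0.3350.
Δx_1 = 0.70 × (+20) / 0.3350 = 14.00 / 0.3350 ≈ 41.79.

Δx_1 = 41.79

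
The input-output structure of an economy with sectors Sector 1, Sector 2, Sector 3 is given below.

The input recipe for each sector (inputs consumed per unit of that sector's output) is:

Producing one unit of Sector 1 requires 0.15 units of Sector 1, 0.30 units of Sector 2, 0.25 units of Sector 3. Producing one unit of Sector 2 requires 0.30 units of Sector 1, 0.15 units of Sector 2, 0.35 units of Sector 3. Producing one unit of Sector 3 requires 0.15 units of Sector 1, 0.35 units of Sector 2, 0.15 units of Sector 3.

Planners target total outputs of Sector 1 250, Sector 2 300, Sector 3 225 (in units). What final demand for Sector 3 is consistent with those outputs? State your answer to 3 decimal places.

d_3 = 23.750

I − A =
  [   0.85    -0.30    -0.15]
  [  -0.30     0.85    -0.35]
  [  -0.25    -0.35     0.85]
d = (I − A) x:
  d_1 = (+0.85)·250 + (-0.30)·300 + (-0.15)·225 = 88.750
  d_2 = (-0.30)·250 + (+0.85)·300 + (-0.35)·225 = 101.250
  d_3 = (-0.25)·250 + (-0.35)·300 + (+0.85)·225 = 23.750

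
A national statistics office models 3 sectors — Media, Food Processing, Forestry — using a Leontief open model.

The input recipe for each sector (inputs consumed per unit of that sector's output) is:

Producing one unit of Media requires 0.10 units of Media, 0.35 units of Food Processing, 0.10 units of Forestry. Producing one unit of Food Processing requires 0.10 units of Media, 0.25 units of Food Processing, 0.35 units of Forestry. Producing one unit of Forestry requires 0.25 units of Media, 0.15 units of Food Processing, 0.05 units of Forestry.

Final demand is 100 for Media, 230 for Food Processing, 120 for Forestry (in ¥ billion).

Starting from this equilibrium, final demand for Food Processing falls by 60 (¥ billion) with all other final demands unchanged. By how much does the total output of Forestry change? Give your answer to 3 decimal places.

I − A =
  [   0.90    -0.10    -0.25]
  [  -0.35     0.75    -0.15]
  [  -0.10    -0.35     0.95]
Cofactors of I−A, C_ij = (−1)^(i+j)·(minor ij) (rows/columns in the sector order above):
  C_11 = (0.75)(0.95) − (-0.15)(-0.35) = 0.6600
  C_12 = −[(-0.35)(0.95) − (-0.15)(-0.10)] = 0.3475
  C_13 = (-0.35)(-0.35) − (0.75)(-0.10) = 0.1975
  C_21 = −[(-0.10)(0.95) − (-0.25)(-0.35)] = 0.1825
  C_22 = (0.90)(0.95) − (-0.25)(-0.10) = 0.8300
  C_23 = −[(0.90)(-0.35) − (-0.10)(-0.10)] = 0.3250
  C_31 = (-0.10)(-0.15) − (-0.25)(0.75) = 0.2025
  C_32 = −[(0.90)(-0.15) − (-0.25)(-0.35)] = 0.2225
  C_33 = (0.90)(0.75) − (-0.10)(-0.35) = 0.6400
det(I−A) = Σ_j (I−A)_1j·C_1j = (0.90)(0.6600) + (-0.10)(0.3475) + (-0.25)(0.1975) = 0.509875
adj(I−A) = Cᵀ =
  [ 0.6600   0.1825   0.2025]
  [ 0.3475   0.8300   0.2225]
  [ 0.1975   0.3250   0.6400]
(I − A)⁻¹ = adj(I−A) / det(I−A) ≈
  [   1.2944     0.3579     0.3972]
  [   0.6815     1.6278     0.4364]
  [   0.3873     0.6374     1.2552]
Δx = (I − A)⁻¹ Δd with Δd having -60 in the Food Processing component and 0 elsewhere.
So Δx_3 = L_32 · (-60), where L_32 = adj(I−A)_32 / det(I−A) = 0.3250 / 0.509875.
Δx_3 = 0.3250 × (-60) / 0.509875 = -19.50 / 0.509875 ≈ -38.245.

Δx_3 = -38.245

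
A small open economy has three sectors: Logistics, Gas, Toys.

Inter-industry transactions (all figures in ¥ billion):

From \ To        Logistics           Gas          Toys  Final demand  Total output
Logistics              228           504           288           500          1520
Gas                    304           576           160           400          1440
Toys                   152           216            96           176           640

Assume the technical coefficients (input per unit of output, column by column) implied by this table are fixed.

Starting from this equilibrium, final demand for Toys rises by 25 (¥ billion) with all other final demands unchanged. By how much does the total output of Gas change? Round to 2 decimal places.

Δx_G = 25.82

Technical coefficients a_ij = z_ij / X_j:
  a_LL = 228/1520 = 0.15, a_GL = 304/1520 = 0.20, a_TL = 152/1520 = 0.10
  a_LG = 504/1440 = 0.35, a_GG = 576/1440 = 0.40, a_TG = 216/1440 = 0.15
  a_LT = 288/640 = 0.45, a_GT = 160/640 = 0.25, a_TT = 96/640 = 0.15
I − A =
  [   0.85    -0.35    -0.45]
  [  -0.20     0.60    -0.25]
  [  -0.10    -0.15     0.85]
Cofactors of I−A, C_ij = (−1)^(i+j)·(minor ij) (rows/columns in the sector order above):
  C_11 = (0.60)(0.85) − (-0.25)(-0.15) = 0.4725
  C_12 = −[(-0.20)(0.85) − (-0.25)(-0.10)] = 0.1950
  C_13 = (-0.20)(-0.15) − (0.60)(-0.10) = 0.0900
  C_21 = −[(-0.35)(0.85) − (-0.45)(-0.15)] = 0.3650
  C_22 = (0.85)(0.85) − (-0.45)(-0.10) = 0.6775
  C_23 = −[(0.85)(-0.15) − (-0.35)(-0.10)] = 0.1625
  C_31 = (-0.35)(-0.25) − (-0.45)(0.60) = 0.3575
  C_32 = −[(0.85)(-0.25) − (-0.45)(-0.20)] = 0.3025
  C_33 = (0.85)(0.60) − (-0.35)(-0.20) = 0.4400
det(I−A) = Σ_j (I−A)_1j·C_1j = (0.85)(0.4725) + (-0.35)(0.1950) + (-0.45)(0.0900) = 0.292875
adj(I−A) = Cᵀ =
  [ 0.4725   0.3650   0.3575]
  [ 0.1950   0.6775   0.3025]
  [ 0.0900   0.1625   0.4400]
(I − A)⁻¹ = adj(I−A) / det(I−A) ≈
  [   1.6133     1.2463     1.2207]
  [   0.6658     2.3133     1.0329]
  [   0.3073     0.5548     1.5023]
Δx = (I − A)⁻¹ Δd with Δd having +25 in the Toys component and 0 elsewhere.
So Δx_G = L_GT · (+25), where L_GT = adj(I−A)_GT / det(I−A) = 0.3025 / 0.292875.
Δx_G = 0.3025 × (+25) / 0.292875 = 7.5625 / 0.292875 ≈ 25.82.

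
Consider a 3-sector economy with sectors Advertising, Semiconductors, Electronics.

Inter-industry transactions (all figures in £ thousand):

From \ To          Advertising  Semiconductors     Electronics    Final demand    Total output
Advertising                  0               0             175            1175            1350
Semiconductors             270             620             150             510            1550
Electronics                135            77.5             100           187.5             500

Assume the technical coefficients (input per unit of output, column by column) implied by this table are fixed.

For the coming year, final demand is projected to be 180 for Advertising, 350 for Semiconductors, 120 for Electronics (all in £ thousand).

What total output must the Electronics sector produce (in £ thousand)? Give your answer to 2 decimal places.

x_3 = 231.78

Technical coefficients a_ij = z_ij / X_j:
  a_11 = 0/1350 = 0.00, a_21 = 270/1350 = 0.20, a_31 = 135/1350 = 0.10
  a_12 = 0/1550 = 0.00, a_22 = 620/1550 = 0.40, a_32 = 77.5/1550 = 0.05
  a_13 = 175/500 = 0.35, a_23 = 150/500 = 0.30, a_33 = 100/500 = 0.20
I − A =
  [   1.00     0.00    -0.35]
  [  -0.20     0.60    -0.30]
  [  -0.10    -0.05     0.80]
Cofactors of I−A, C_ij = (−1)^(i+j)·(minor ij) (rows/columns in the sector order above):
  C_11 = (0.60)(0.80) − (-0.30)(-0.05) = 0.4650
  C_12 = −[(-0.20)(0.80) − (-0.30)(-0.10)] = 0.1900
  C_13 = (-0.20)(-0.05) − (0.60)(-0.10) = 0.0700
  C_21 = −[(0.00)(0.80) − (-0.35)(-0.05)] = 0.0175
  C_22 = (1.00)(0.80) − (-0.35)(-0.10) = 0.7650
  C_23 = −[(1.00)(-0.05) − (0.00)(-0.10)] = 0.0500
  C_31 = (0.00)(-0.30) − (-0.35)(0.60) = 0.2100
  C_32 = −[(1.00)(-0.30) − (-0.35)(-0.20)] = 0.3700
  C_33 = (1.00)(0.60) − (0.00)(-0.20) = 0.6000
det(I−A) = Σ_j (I−A)_1j·C_1j = (1.00)(0.4650) + (0.00)(0.1900) + (-0.35)(0.0700) = 0.4405
adj(I−A) = Cᵀ =
  [ 0.4650   0.0175   0.2100]
  [ 0.1900   0.7650   0.3700]
  [ 0.0700   0.0500   0.6000]
(I − A)⁻¹ = adj(I−A) / det(I−A) ≈
  [   1.0556     0.0397     0.4767]
  [   0.4313     1.7367     0.8400]
  [   0.1589     0.1135     1.3621]
x = (I − A)⁻¹ d = adj(I−A)·d / det(I−A), with det(I−A) = 0.4405:
  x_1 = (0.4650·180 + 0.0175·350 + 0.2100·120) / 0.4405 = 115.025 / 0.4405 ≈ 261.12
  x_2 = (0.1900·180 + 0.7650·350 + 0.3700·120) / 0.4405 = 346.35 / 0.4405 ≈ 786.27
  x_3 = (0.0700·180 + 0.0500·350 + 0.6000·120) / 0.4405 = 102.10 / 0.4405 ≈ 231.78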